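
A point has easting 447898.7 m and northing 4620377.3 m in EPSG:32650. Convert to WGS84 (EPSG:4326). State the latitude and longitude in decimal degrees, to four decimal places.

lat 41.7335°, lon 116.3735°

Zone 50N: λ₀ = 117°, k₀ = 0.9996, false easting 500000 m.
Meridian distance M = (N − FN)/k₀ = 4622226.2 m.
Inverse transverse Mercator on WGS84 gives φ = 41.73349961°, λ = 116.37349985°.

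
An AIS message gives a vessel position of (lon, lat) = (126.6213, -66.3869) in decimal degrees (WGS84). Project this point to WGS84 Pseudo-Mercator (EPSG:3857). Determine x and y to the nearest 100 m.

Web Mercator is spherical with R = a = 6378137 m.
x = R·λ = 6378137 × 2.209958588 = 14095418.640 m.
y = R·ln tan(π/4 + φ/2) = 6378137 × -1.565276561 = -9983548.349 m.

x 14095400 m, y -9983500 m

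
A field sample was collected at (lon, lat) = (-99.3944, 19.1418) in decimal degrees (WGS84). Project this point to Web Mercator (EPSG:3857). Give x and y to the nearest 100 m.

x -11064500 m, y 2171600 m

Web Mercator is spherical with R = a = 6378137 m.
x = R·λ = 6378137 × -1.734759538 = -11064533.996 m.
y = R·ln tan(π/4 + φ/2) = 6378137 × 0.340481508 = 2171637.702 m.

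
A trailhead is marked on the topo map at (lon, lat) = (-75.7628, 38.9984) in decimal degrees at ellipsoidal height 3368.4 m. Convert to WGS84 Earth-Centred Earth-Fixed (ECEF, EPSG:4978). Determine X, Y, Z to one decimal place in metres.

X 1221335.9 m, Y -4813528.8 m, Z 3994298.7 m

WGS84: a = 6378137 m, e² = 0.006694380; N(φ) = a/√(1−e²sin²φ) = 6386608.346 m.
X = (N+h)·cosφ·cosλ = 1221335.941 m; Y = (N+h)·cosφ·sinλ = -4813528.833 m; Z = (N(1−e²)+h)·sinφ = 3994298.711 m.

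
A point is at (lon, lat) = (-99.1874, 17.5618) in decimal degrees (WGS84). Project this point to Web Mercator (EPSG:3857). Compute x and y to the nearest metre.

Web Mercator is spherical with R = a = 6378137 m.
x = R·λ = 6378137 × -1.731146706 = -11041490.861 m.
y = R·ln tan(π/4 + φ/2) = 6378137 × 0.311426539 = 1986321.131 m.

x -11041491 m, y 1986321 m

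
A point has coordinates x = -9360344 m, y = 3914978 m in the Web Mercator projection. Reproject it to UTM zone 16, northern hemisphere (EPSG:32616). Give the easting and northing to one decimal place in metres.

Web Mercator inverse (R = 6378137 m) → φ = 33.14809774°, λ = -84.08540080°.
UTM 16N forward: E = 771861.428 m, N = 3671488.244 m.

E 771861.4 m, N 3671488.2 m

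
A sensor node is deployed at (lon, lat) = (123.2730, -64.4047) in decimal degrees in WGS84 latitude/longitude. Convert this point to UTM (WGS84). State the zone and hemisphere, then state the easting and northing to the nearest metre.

Zone 51S: E 513160 m, N 2857859 m

Longitude 123.2730° lies in the 6° band [120°, 126°), giving zone 51; latitude is south of the equator, so 51S.
Zone 51 central meridian λ₀ = 6×51 − 183 = 123°; Δλ = +0.2730°.
Transverse Mercator on WGS84 with k₀ = 0.9996 gives E = 513159.526 m, N = 2857859.465 m.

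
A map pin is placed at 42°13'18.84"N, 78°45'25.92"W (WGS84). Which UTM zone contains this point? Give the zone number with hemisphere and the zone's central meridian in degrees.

Zone 17N, central meridian -81°

UTM zone = ⌊(λ + 180)/6⌋ + 1; -78.7572° ∈ [-84°, -78°) → zone 17.
Hemisphere: N (φ ≥ 0).
Central meridian λ₀ = 6×17 − 183 = -81°.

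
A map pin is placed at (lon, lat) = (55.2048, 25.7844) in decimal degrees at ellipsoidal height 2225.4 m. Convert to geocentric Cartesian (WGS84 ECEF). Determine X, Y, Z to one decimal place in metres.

X 3280497.9 m, Y 4720861.8 m, Z 2758542.1 m

WGS84: a = 6378137 m, e² = 0.006694380; N(φ) = a/√(1−e²sin²φ) = 6382180.314 m.
X = (N+h)·cosφ·cosλ = 3280497.937 m; Y = (N+h)·cosφ·sinλ = 4720861.823 m; Z = (N(1−e²)+h)·sinφ = 2758542.137 m.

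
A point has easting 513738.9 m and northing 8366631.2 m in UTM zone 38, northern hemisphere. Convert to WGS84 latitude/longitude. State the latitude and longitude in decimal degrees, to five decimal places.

lat 75.38510°, lon 45.48780°

Zone 38N: λ₀ = 45°, k₀ = 0.9996, false easting 500000 m.
Meridian distance M = (N − FN)/k₀ = 8369979.2 m.
Inverse transverse Mercator on WGS84 gives φ = 75.38510023°, λ = 45.48779830°.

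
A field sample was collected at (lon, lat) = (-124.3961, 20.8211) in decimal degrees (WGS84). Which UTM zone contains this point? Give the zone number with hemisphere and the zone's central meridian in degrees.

UTM zone = ⌊(λ + 180)/6⌋ + 1; -124.3961° ∈ [-126°, -120°) → zone 10.
Hemisphere: N (φ ≥ 0).
Central meridian λ₀ = 6×10 − 183 = -123°.

Zone 10N, central meridian -123°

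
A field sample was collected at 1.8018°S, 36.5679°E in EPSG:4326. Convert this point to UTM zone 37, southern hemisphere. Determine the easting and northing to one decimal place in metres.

Zone 37 central meridian λ₀ = 6×37 − 183 = 39°; Δλ = -2.4321°.
Transverse Mercator on WGS84 with k₀ = 0.9996 gives E = 229419.419 m, N = 9800665.654 m.

E 229419.4 m, N 9800665.7 m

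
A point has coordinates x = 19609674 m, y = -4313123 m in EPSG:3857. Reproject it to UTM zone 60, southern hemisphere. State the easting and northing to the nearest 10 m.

E 424080 m, N 6005650 m

Web Mercator inverse (R = 6378137 m) → φ = -36.09080352°, λ = 176.15669871°.
UTM 60S forward: E = 424081.639 m, N = 6005650.909 m.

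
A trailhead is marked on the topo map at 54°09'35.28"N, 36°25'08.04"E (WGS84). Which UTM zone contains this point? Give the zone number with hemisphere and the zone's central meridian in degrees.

Zone 37N, central meridian 39°

UTM zone = ⌊(λ + 180)/6⌋ + 1; 36.4189° ∈ [36°, 42°) → zone 37.
Hemisphere: N (φ ≥ 0).
Central meridian λ₀ = 6×37 − 183 = 39°.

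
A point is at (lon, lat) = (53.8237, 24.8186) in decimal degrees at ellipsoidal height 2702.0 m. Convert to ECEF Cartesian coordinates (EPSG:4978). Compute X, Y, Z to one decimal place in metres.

WGS84: a = 6378137 m, e² = 0.006694380; N(φ) = a/√(1−e²sin²φ) = 6381901.725 m.
X = (N+h)·cosφ·cosλ = 3420583.776 m; Y = (N+h)·cosφ·sinλ = 4677693.654 m; Z = (N(1−e²)+h)·sinφ = 2661983.896 m.

X 3420583.8 m, Y 4677693.7 m, Z 2661983.9 m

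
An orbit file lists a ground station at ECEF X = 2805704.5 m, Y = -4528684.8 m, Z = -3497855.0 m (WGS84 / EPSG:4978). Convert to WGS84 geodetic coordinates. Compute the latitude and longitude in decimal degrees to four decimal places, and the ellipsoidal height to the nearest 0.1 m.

λ = atan2(Y, X) = -58.22010047°; p = √(X²+Y²) = 5327378.7 m.
Bowring's method on WGS84 (a = 6378137 m, b = 6356752.314 m) gives φ = -33.46490030°, h = 1392.209 m.

lat -33.4649°, lon -58.2201°, h 1392.2 m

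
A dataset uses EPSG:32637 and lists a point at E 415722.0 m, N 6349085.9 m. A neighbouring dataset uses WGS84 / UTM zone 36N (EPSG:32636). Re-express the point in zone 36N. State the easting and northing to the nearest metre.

UTM 37N → geographic: φ = 57.27700001°, λ = 37.60220045°.
UTM 36N (λ₀ = 33°) forward: E = 777369.353 m, N = 6357600.680 m.

E 777369 m, N 6357601 m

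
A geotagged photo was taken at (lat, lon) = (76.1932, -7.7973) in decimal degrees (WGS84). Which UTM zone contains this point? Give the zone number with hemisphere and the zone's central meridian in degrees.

Zone 29N, central meridian -9°

UTM zone = ⌊(λ + 180)/6⌋ + 1; -7.7973° ∈ [-12°, -6°) → zone 29.
Hemisphere: N (φ ≥ 0).
Central meridian λ₀ = 6×29 − 183 = -9°.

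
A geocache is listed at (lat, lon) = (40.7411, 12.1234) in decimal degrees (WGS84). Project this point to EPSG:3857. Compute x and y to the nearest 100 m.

Web Mercator is spherical with R = a = 6378137 m.
x = R·λ = 6378137 × 0.211593247 = 1349570.715 m.
y = R·ln tan(π/4 + φ/2) = 6378137 × 0.779887395 = 4974228.649 m.

x 1349600 m, y 4974200 m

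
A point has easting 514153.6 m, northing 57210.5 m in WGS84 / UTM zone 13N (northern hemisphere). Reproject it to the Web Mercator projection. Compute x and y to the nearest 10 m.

Unproject from UTM 13N (λ₀ = -105°) → φ = 0.51759991°, λ = -104.87280012°.
Web Mercator (R = 6378137 m): x = -11674386.707 m, y = 57619.743 m.

x -11674390 m, y 57620 m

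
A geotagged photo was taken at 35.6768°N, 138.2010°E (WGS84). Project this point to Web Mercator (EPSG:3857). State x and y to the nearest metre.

x 15384465 m, y 4256240 m

Web Mercator is spherical with R = a = 6378137 m.
x = R·λ = 6378137 × 2.412062480 = 15384464.947 m.
y = R·ln tan(π/4 + φ/2) = 6378137 × 0.667317149 = 4256240.198 m.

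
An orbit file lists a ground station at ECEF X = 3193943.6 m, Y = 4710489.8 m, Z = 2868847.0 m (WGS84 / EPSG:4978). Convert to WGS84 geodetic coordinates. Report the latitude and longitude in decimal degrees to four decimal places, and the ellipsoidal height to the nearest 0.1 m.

lat 26.9069°, lon 55.8608°, h -383.1 m

λ = atan2(Y, X) = 55.86080016°; p = √(X²+Y²) = 5691220.4 m.
Bowring's method on WGS84 (a = 6378137 m, b = 6356752.314 m) gives φ = 26.90690002°, h = -383.140 m.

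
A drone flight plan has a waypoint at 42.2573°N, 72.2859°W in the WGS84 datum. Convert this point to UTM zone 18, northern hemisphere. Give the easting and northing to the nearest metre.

E 723876 m, N 4681912 m

Zone 18 central meridian λ₀ = 6×18 − 183 = -75°; Δλ = +2.7141°.
Transverse Mercator on WGS84 with k₀ = 0.9996 gives E = 723875.674 m, N = 4681911.720 m.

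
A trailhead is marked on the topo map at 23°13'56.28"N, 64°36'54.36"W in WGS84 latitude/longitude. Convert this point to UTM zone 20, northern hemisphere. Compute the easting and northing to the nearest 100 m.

Zone 20 central meridian λ₀ = 6×20 − 183 = -63°; Δλ = -1.6151°.
Transverse Mercator on WGS84 with k₀ = 0.9996 gives E = 334751.500 m, N = 2570154.579 m.

E 334800 m, N 2570200 m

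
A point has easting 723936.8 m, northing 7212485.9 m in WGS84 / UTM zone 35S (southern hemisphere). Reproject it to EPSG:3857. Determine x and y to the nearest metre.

Unproject from UTM 35S (λ₀ = 27°) → φ = -25.18710023°, λ = 29.22219958°.
Web Mercator (R = 6378137 m): x = 3253000.377 m, y = -2898743.228 m.

x 3253000 m, y -2898743 m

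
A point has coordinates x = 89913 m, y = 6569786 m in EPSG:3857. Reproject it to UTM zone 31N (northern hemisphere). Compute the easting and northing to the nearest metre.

E 345211 m, N 5619635 m

Web Mercator inverse (R = 6378137 m) → φ = 50.70789796°, λ = 0.80770222°.
UTM 31N forward: E = 345210.908 m, N = 5619635.219 m.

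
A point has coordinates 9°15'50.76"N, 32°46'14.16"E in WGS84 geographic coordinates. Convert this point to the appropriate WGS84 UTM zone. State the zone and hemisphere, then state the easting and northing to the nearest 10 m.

Zone 36N: E 474800 m, N 1024060 m

Longitude 32.7706° lies in the 6° band [30°, 36°), giving zone 36; latitude is north of the equator, so 36N.
Zone 36 central meridian λ₀ = 6×36 − 183 = 33°; Δλ = -0.2294°.
Transverse Mercator on WGS84 with k₀ = 0.9996 gives E = 474804.221 m, N = 1024058.668 m.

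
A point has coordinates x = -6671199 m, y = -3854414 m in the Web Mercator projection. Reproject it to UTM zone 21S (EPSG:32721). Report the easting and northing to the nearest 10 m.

E 225440 m, N 6379130 m

Web Mercator inverse (R = 6378137 m) → φ = -32.69140191°, λ = -59.92840025°.
UTM 21S forward: E = 225442.532 m, N = 6379131.783 m.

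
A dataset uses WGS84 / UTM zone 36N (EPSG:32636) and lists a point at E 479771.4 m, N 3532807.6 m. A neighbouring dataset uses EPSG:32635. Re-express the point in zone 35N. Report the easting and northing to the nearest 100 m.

UTM 36N → geographic: φ = 31.93100013°, λ = 32.78599987°.
UTM 35N (λ₀ = 27°) forward: E = 1047339.792 m, N = 3547435.187 m.

E 1047300 m, N 3547400 m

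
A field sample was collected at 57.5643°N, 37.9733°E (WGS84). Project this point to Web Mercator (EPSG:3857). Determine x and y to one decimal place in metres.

Web Mercator is spherical with R = a = 6378137 m.
x = R·λ = 6378137 × 0.662759113 = 4227168.420 m.
y = R·ln tan(π/4 + φ/2) = 6378137 × 1.234896984 = 7876342.146 m.

x 4227168.4 m, y 7876342.1 m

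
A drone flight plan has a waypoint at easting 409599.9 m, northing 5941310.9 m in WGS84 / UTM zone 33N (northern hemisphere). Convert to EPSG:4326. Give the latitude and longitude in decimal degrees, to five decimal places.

Zone 33N: λ₀ = 15°, k₀ = 0.9996, false easting 500000 m.
Meridian distance M = (N − FN)/k₀ = 5943688.4 m.
Inverse transverse Mercator on WGS84 gives φ = 53.61279995°, λ = 13.63349963°.

lat 53.61280°, lon 13.63350°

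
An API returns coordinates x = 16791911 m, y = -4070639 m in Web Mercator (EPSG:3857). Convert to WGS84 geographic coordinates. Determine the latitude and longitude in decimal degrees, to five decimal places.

R = 6378137 m. λ = x/R = 150.84430301°.
φ = 2·arctan(exp(y/R)) − 90° = 2·arctan(0.52823) − 90° = -34.31100322°.

lat -34.31100°, lon 150.84430°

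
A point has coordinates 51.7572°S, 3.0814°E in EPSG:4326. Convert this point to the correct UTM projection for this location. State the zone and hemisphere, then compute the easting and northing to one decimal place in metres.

Zone 31S: E 505618.3 m, N 4265963.0 m

Longitude 3.0814° lies in the 6° band [0°, 6°), giving zone 31; latitude is south of the equator, so 31S.
Zone 31 central meridian λ₀ = 6×31 − 183 = 3°; Δλ = +0.0814°.
Transverse Mercator on WGS84 with k₀ = 0.9996 gives E = 505618.336 m, N = 4265963.000 m.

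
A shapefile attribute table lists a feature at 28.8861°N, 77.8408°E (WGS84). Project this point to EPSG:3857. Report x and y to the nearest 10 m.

x 8665200 m, y 3361160 m

Web Mercator is spherical with R = a = 6378137 m.
x = R·λ = 6378137 × 1.358578252 = 8665198.219 m.
y = R·ln tan(π/4 + φ/2) = 6378137 × 0.526981012 = 3361157.089 m.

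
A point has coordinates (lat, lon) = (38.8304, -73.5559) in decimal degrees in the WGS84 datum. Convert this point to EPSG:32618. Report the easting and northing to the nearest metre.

Zone 18 central meridian λ₀ = 6×18 − 183 = -75°; Δλ = +1.4441°.
Transverse Mercator on WGS84 with k₀ = 0.9996 gives E = 625347.995 m, N = 4298946.751 m.

E 625348 m, N 4298947 m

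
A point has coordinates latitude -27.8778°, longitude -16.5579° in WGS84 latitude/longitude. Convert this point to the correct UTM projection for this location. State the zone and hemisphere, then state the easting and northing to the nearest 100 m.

Zone 28S: E 346600 m, N 6915400 m

Longitude -16.5579° lies in the 6° band [-18°, -12°), giving zone 28; latitude is south of the equator, so 28S.
Zone 28 central meridian λ₀ = 6×28 − 183 = -15°; Δλ = -1.5579°.
Transverse Mercator on WGS84 with k₀ = 0.9996 gives E = 346640.180 m, N = 6915359.171 m.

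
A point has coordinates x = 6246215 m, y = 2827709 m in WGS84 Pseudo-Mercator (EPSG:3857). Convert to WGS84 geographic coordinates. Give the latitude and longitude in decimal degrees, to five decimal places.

lat 24.60830°, lon 56.11070°

R = 6378137 m. λ = x/R = 56.11070402°.
φ = 2·arctan(exp(y/R)) − 90° = 2·arctan(1.55791) − 90° = 24.60829791°.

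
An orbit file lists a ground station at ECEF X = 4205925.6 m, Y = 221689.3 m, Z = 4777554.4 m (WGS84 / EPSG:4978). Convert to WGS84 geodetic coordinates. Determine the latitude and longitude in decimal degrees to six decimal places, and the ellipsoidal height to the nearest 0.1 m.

λ = atan2(Y, X) = 3.01719982°; p = √(X²+Y²) = 4211764.0 m.
Bowring's method on WGS84 (a = 6378137 m, b = 6356752.314 m) gives φ = 48.79219989°, h = 2908.448 m.

lat 48.792200°, lon 3.017200°, h 2908.4 m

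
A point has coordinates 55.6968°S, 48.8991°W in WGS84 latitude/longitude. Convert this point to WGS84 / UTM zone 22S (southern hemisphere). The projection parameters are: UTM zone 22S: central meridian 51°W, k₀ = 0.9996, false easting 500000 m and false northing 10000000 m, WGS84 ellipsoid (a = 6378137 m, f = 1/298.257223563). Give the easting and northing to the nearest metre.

E 632042 m, N 3825665 m

Zone 22 central meridian λ₀ = 6×22 − 183 = -51°; Δλ = +2.1009°.
Transverse Mercator on WGS84 with k₀ = 0.9996 gives E = 632041.720 m, N = 3825664.782 m.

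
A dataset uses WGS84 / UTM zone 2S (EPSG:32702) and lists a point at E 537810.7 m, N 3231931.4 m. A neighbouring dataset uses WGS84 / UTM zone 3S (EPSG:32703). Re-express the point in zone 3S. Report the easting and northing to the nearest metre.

E 213979 m, N 3220546 m

UTM 2S → geographic: φ = -61.04559967°, λ = -170.29990002°.
UTM 3S (λ₀ = -165°) forward: E = 213978.613 m, N = 3220546.295 m.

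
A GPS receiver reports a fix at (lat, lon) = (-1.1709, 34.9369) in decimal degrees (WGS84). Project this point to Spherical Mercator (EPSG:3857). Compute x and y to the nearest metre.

x 3889158 m, y -130353 m

Web Mercator is spherical with R = a = 6378137 m.
x = R·λ = 6378137 × 0.609763935 = 3889157.918 m.
y = R·ln tan(π/4 + φ/2) = 6378137 × -0.020437483 = -130353.065 m.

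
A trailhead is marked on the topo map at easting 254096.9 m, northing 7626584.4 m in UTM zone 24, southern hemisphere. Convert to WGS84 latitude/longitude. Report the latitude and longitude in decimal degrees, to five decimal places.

Zone 24S: λ₀ = -39°, k₀ = 0.9996, false easting 500000 m, false northing 10000000 m.
Meridian distance M = (N − FN)/k₀ = -2374365.3 m.
Inverse transverse Mercator on WGS84 gives φ = -21.44639970°, λ = -41.37269997°.

lat -21.44640°, lon -41.37270°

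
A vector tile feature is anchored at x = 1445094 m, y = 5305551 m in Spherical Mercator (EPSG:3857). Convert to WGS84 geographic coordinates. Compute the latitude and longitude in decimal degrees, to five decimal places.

lat 42.95780°, lon 12.98150°

R = 6378137 m. λ = x/R = 12.98150027°.
φ = 2·arctan(exp(y/R)) − 90° = 2·arctan(2.29753) − 90° = 42.95780144°.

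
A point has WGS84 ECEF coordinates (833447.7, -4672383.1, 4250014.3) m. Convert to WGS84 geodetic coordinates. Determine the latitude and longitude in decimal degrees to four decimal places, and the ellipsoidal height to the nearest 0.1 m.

λ = atan2(Y, X) = -79.88610039°; p = √(X²+Y²) = 4746135.2 m.
Bowring's method on WGS84 (a = 6378137 m, b = 6356752.314 m) gives φ = 42.03469968°, h = 2310.405 m.

lat 42.0347°, lon -79.8861°, h 2310.4 m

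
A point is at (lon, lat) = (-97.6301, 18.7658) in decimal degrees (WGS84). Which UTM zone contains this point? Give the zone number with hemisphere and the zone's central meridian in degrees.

Zone 14N, central meridian -99°

UTM zone = ⌊(λ + 180)/6⌋ + 1; -97.6301° ∈ [-102°, -96°) → zone 14.
Hemisphere: N (φ ≥ 0).
Central meridian λ₀ = 6×14 − 183 = -99°.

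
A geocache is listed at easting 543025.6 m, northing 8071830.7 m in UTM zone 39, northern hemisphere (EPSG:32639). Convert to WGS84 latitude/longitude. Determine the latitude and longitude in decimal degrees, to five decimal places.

lat 72.73900°, lon 52.29920°

Zone 39N: λ₀ = 51°, k₀ = 0.9996, false easting 500000 m.
Meridian distance M = (N − FN)/k₀ = 8075060.7 m.
Inverse transverse Mercator on WGS84 gives φ = 72.73899969°, λ = 52.29920107°.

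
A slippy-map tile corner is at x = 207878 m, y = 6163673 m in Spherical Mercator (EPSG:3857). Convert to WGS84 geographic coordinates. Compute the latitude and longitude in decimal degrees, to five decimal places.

R = 6378137 m. λ = x/R = 1.86739985°.
φ = 2·arctan(exp(y/R)) − 90° = 2·arctan(2.62840) − 90° = 48.34039845°.

lat 48.34040°, lon 1.86740°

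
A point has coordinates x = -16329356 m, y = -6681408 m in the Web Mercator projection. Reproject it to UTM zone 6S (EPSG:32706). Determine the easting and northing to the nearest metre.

Web Mercator inverse (R = 6378137 m) → φ = -51.33859936°, λ = -146.68910075°.
UTM 6S forward: E = 521656.485 m, N = 4312474.607 m.

E 521656 m, N 4312475 m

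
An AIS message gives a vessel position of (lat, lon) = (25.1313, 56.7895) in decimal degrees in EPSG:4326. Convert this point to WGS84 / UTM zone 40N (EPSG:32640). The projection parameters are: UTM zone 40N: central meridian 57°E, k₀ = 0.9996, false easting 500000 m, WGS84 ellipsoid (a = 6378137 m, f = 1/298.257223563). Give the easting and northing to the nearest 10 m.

E 478780 m, N 2779500 m

Zone 40 central meridian λ₀ = 6×40 − 183 = 57°; Δλ = -0.2105°.
Transverse Mercator on WGS84 with k₀ = 0.9996 gives E = 478781.105 m, N = 2779503.092 m.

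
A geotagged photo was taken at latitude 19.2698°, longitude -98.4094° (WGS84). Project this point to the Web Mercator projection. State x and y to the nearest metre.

Web Mercator is spherical with R = a = 6378137 m.
x = R·λ = 6378137 × -1.717568045 = -10954884.297 m.
y = R·ln tan(π/4 + φ/2) = 6378137 × 0.342847197 = 2186726.390 m.

x -10954884 m, y 2186726 m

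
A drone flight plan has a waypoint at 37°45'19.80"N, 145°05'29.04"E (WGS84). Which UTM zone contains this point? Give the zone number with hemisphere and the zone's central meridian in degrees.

UTM zone = ⌊(λ + 180)/6⌋ + 1; 145.0914° ∈ [144°, 150°) → zone 55.
Hemisphere: N (φ ≥ 0).
Central meridian λ₀ = 6×55 − 183 = 147°.

Zone 55N, central meridian 147°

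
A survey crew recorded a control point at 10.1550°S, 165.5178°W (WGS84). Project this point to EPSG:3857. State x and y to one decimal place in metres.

Web Mercator is spherical with R = a = 6378137 m.
x = R·λ = 6378137 × -2.888830581 = -18425357.213 m.
y = R·ln tan(π/4 + φ/2) = 6378137 × -0.178173482 = -1136414.876 m.

x -18425357.2 m, y -1136414.9 m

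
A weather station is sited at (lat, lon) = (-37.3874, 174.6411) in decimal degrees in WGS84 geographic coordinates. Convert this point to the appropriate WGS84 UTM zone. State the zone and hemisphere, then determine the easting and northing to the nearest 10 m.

Longitude 174.6411° lies in the 6° band [174°, 180°), giving zone 60; latitude is south of the equator, so 60S.
Zone 60 central meridian λ₀ = 6×60 − 183 = 177°; Δλ = -2.3589°.
Transverse Mercator on WGS84 with k₀ = 0.9996 gives E = 291168.328 m, N = 5859539.566 m.

Zone 60S: E 291170 m, N 5859540 m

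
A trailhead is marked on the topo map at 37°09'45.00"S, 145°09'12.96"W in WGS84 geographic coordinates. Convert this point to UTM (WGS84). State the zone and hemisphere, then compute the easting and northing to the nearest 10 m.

Longitude -145.1536° lies in the 6° band [-150°, -144°), giving zone 6; latitude is south of the equator, so 6S.
Zone 6 central meridian λ₀ = 6×6 − 183 = -147°; Δλ = +1.8464°.
Transverse Mercator on WGS84 with k₀ = 0.9996 gives E = 663942.880 m, N = 5885504.686 m.

Zone 6S: E 663940 m, N 5885500 m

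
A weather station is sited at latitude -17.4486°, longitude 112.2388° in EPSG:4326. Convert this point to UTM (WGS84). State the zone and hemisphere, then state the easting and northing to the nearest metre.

Zone 49S: E 631553 m, N 8070391 m

Longitude 112.2388° lies in the 6° band [108°, 114°), giving zone 49; latitude is south of the equator, so 49S.
Zone 49 central meridian λ₀ = 6×49 − 183 = 111°; Δλ = +1.2388°.
Transverse Mercator on WGS84 with k₀ = 0.9996 gives E = 631552.616 m, N = 8070391.012 m.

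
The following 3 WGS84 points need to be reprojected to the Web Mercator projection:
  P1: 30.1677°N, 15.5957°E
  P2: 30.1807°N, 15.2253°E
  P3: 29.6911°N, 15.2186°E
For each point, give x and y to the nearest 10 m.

Web Mercator: x = R·λ, y = R·ln tan(π/4+φ/2), R = 6378137 m.
P1 (30.1677°, 15.5957°) → (1736105.383, 3525124.380) m.
P2 (30.1807°, 15.2253°) → (1694872.643, 3526798.355) m.
P3 (29.6911°, 15.2186°) → (1694126.803, 3463905.106) m.

P1: x 1736110 m, y 3525120 m; P2: x 1694870 m, y 3526800 m; P3: x 1694130 m, y 3463910 m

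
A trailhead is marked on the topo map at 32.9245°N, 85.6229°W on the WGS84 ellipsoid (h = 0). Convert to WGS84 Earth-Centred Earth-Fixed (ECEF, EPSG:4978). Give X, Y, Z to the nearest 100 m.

X 409000 m, Y -5343400 m, Z 3446900 m

WGS84: a = 6378137 m, e² = 0.006694380; N(φ) = a/√(1−e²sin²φ) = 6384453.427 m.
X = (N+h)·cosφ·cosλ = 409003.996 m; Y = (N+h)·cosφ·sinλ = -5343400.057 m; Z = (N(1−e²)+h)·sinφ = 3446933.252 m.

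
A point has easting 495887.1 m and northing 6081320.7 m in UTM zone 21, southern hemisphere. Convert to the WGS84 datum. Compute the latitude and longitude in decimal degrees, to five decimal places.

lat -35.41150°, lon -57.04530°

Zone 21S: λ₀ = -57°, k₀ = 0.9996, false easting 500000 m, false northing 10000000 m.
Meridian distance M = (N − FN)/k₀ = -3920247.4 m.
Inverse transverse Mercator on WGS84 gives φ = -35.41149960°, λ = -57.04530001°.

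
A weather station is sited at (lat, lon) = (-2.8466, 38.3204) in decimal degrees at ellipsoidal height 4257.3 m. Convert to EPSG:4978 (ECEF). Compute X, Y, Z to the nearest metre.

WGS84: a = 6378137 m, e² = 0.006694380; N(φ) = a/√(1−e²sin²φ) = 6378189.654 m.
X = (N+h)·cosφ·cosλ = 5001206.089 m; Y = (N+h)·cosφ·sinλ = 3952606.669 m; Z = (N(1−e²)+h)·sinφ = -314845.283 m.

X 5001206 m, Y 3952607 m, Z -314845 m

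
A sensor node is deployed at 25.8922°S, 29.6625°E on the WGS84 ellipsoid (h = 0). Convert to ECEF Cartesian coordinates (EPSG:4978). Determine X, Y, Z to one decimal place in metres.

WGS84: a = 6378137 m, e² = 0.006694380; N(φ) = a/√(1−e²sin²φ) = 6382211.886 m.
X = (N+h)·cosφ·cosλ = 4989150.153 m; Y = (N+h)·cosφ·sinλ = 2841434.8503 m; Z = (N(1−e²)+h)·sinφ = -2768322.859 m.

X 4989150.2 m, Y 2841434.9 m, Z -2768322.9 m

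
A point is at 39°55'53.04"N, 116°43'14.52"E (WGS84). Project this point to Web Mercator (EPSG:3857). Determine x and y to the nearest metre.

x 12993289 m, y 4855979 m

Web Mercator is spherical with R = a = 6378137 m.
x = R·λ = 6378137 × 2.037160520 = 12993288.889 m.
y = R·ln tan(π/4 + φ/2) = 6378137 × 0.761347478 = 4855978.516 m.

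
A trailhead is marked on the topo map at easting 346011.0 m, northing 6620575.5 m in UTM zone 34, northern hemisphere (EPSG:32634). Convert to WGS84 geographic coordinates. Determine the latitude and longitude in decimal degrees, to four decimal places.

Zone 34N: λ₀ = 21°, k₀ = 0.9996, false easting 500000 m.
Meridian distance M = (N − FN)/k₀ = 6623224.8 m.
Inverse transverse Mercator on WGS84 gives φ = 59.69459959°, λ = 18.26389977°.

lat 59.6946°, lon 18.2639°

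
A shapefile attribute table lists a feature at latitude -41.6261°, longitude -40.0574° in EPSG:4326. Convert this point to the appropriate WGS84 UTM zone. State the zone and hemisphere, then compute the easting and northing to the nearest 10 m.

Longitude -40.0574° lies in the 6° band [-42°, -36°), giving zone 24; latitude is south of the equator, so 24S.
Zone 24 central meridian λ₀ = 6×24 − 183 = -39°; Δλ = -1.0574°.
Transverse Mercator on WGS84 with k₀ = 0.9996 gives E = 411917.280 m, N = 5391196.167 m.

Zone 24S: E 411920 m, N 5391200 m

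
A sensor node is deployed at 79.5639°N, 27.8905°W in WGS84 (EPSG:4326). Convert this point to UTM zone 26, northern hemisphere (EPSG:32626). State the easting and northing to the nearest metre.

E 481993 m, N 8833049 m

Zone 26 central meridian λ₀ = 6×26 − 183 = -27°; Δλ = -0.8905°.
Transverse Mercator on WGS84 with k₀ = 0.9996 gives E = 481993.176 m, N = 8833048.664 m.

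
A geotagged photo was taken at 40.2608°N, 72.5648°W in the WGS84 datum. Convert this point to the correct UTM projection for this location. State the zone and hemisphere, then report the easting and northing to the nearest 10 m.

Zone 18N: E 707090 m, N 4459550 m

Longitude -72.5648° lies in the 6° band [-78°, -72°), giving zone 18; latitude is north of the equator, so 18N.
Zone 18 central meridian λ₀ = 6×18 − 183 = -75°; Δλ = +2.4352°.
Transverse Mercator on WGS84 with k₀ = 0.9996 gives E = 707085.365 m, N = 4459549.149 m.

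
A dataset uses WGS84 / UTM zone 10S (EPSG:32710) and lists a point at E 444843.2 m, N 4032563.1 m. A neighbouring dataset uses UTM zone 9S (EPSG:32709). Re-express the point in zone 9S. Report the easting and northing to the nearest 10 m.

E 839390 m, N 4020530 m

UTM 10S → geographic: φ = -53.85250036°, λ = -123.83849986°.
UTM 9S (λ₀ = -129°) forward: E = 839389.016 m, N = 4020530.560 m.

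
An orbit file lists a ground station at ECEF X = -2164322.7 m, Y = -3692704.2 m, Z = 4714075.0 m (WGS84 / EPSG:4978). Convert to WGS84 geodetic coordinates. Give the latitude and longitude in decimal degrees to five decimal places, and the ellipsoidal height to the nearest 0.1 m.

λ = atan2(Y, X) = -120.37489973°; p = √(X²+Y²) = 4280228.6 m.
Bowring's method on WGS84 (a = 6378137 m, b = 6356752.314 m) gives φ = 47.95300041°, h = 938.676 m.

lat 47.95300°, lon -120.37490°, h 938.7 m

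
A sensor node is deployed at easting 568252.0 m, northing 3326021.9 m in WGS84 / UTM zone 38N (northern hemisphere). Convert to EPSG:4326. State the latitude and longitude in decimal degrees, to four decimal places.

lat 30.0634°, lon 45.7081°

Zone 38N: λ₀ = 45°, k₀ = 0.9996, false easting 500000 m.
Meridian distance M = (N − FN)/k₀ = 3327352.8 m.
Inverse transverse Mercator on WGS84 gives φ = 30.06339994°, λ = 45.70809974°.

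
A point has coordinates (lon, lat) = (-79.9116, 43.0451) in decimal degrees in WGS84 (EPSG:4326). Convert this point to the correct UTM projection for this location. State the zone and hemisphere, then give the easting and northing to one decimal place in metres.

Longitude -79.9116° lies in the 6° band [-84°, -78°), giving zone 17; latitude is north of the equator, so 17N.
Zone 17 central meridian λ₀ = 6×17 − 183 = -81°; Δλ = +1.0884°.
Transverse Mercator on WGS84 with k₀ = 0.9996 gives E = 588649.151 m, N = 4766397.855 m.

Zone 17N: E 588649.2 m, N 4766397.9 m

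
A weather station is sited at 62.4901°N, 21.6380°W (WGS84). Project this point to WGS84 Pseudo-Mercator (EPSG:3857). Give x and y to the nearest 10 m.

x -2408730 m, y 8976300 m

Web Mercator is spherical with R = a = 6378137 m.
x = R·λ = 6378137 × -0.377654344 = -2408731.142 m.
y = R·ln tan(π/4 + φ/2) = 6378137 × 1.407354530 = 8976299.999 m.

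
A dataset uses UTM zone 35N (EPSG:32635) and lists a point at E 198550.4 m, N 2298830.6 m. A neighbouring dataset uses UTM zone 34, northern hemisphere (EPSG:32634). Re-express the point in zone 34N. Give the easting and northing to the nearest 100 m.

E 823300 m, N 2299200 m

UTM 35N → geographic: φ = 20.76490036°, λ = 24.10490023°.
UTM 34N (λ₀ = 21°) forward: E = 823310.460 m, N = 2299236.789 m.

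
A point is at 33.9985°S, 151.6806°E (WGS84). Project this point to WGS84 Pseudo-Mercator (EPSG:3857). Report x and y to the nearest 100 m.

x 16885000 m, y -4028600 m

Web Mercator is spherical with R = a = 6378137 m.
x = R·λ = 6378137 × 2.647325881 = 16885007.155 m.
y = R·ln tan(π/4 + φ/2) = 6378137 × -0.631626542 = -4028600.615 m.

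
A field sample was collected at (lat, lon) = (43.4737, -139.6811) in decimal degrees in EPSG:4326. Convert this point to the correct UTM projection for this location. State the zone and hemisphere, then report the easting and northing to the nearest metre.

Longitude -139.6811° lies in the 6° band [-144°, -138°), giving zone 7; latitude is north of the equator, so 7N.
Zone 7 central meridian λ₀ = 6×7 − 183 = -141°; Δλ = +1.3189°.
Transverse Mercator on WGS84 with k₀ = 0.9996 gives E = 606672.373 m, N = 4814265.359 m.

Zone 7N: E 606672 m, N 4814265 m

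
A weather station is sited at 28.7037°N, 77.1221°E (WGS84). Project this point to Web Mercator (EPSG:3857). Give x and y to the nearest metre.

Web Mercator is spherical with R = a = 6378137 m.
x = R·λ = 6378137 × 1.346034571 = 8585192.901 m.
y = R·ln tan(π/4 + φ/2) = 6378137 × 0.523348349 = 3337987.466 m.

x 8585193 m, y 3337987 m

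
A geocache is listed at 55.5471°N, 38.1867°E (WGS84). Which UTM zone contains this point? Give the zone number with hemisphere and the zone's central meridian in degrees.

Zone 37N, central meridian 39°

UTM zone = ⌊(λ + 180)/6⌋ + 1; 38.1867° ∈ [36°, 42°) → zone 37.
Hemisphere: N (φ ≥ 0).
Central meridian λ₀ = 6×37 − 183 = 39°.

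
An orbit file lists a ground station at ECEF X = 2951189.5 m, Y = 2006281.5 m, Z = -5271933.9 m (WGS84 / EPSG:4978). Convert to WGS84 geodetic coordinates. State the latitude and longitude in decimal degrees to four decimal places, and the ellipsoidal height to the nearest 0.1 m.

lat -56.0843°, lon 34.2087°, h 2709.7 m

λ = atan2(Y, X) = 34.20870045°; p = √(X²+Y²) = 3568569.0 m.
Bowring's method on WGS84 (a = 6378137 m, b = 6356752.314 m) gives φ = -56.08430041°, h = 2709.711 m.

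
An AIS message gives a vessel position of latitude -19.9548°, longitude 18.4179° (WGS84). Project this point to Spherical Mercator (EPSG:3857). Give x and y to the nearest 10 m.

x 2050270 m, y -2267680 m

Web Mercator is spherical with R = a = 6378137 m.
x = R·λ = 6378137 × 0.321452996 = 2050271.249 m.
y = R·ln tan(π/4 + φ/2) = 6378137 × -0.355539107 = -2267677.135 m.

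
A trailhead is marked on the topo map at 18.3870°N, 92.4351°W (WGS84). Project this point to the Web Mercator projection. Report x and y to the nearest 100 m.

x -10289800 m, y 2082900 m

Web Mercator is spherical with R = a = 6378137 m.
x = R·λ = 6378137 × -1.613296839 = -10289828.263 m.
y = R·ln tan(π/4 + φ/2) = 6378137 × 0.326568140 = 2082896.338 m.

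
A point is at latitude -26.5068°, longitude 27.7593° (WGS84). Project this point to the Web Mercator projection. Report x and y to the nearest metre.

x 3090151 m, y -3061987 m

Web Mercator is spherical with R = a = 6378137 m.
x = R·λ = 6378137 × 0.484491183 = 3090151.141 m.
y = R·ln tan(π/4 + φ/2) = 6378137 × -0.480075437 = -3061986.905 m.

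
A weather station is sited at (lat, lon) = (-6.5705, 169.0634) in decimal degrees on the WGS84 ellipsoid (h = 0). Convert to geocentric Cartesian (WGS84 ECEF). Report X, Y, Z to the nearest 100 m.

X -6221400 m, Y 1202200 m, Z -725000 m

WGS84: a = 6378137 m, e² = 0.006694380; N(φ) = a/√(1−e²sin²φ) = 6378416.544 m.
X = (N+h)·cosφ·cosλ = -6221436.219 m; Y = (N+h)·cosφ·sinλ = 1202181.856 m; Z = (N(1−e²)+h)·sinφ = -724968.696 m.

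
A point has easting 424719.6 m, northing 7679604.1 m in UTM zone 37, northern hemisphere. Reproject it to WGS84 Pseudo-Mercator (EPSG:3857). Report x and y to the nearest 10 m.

x 4129820 m, y 10818180 m

Unproject from UTM 37N (λ₀ = 39°) → φ = 69.21589992°, λ = 37.09879939°.
Web Mercator (R = 6378137 m): x = 4129819.457 m, y = 10818182.816 m.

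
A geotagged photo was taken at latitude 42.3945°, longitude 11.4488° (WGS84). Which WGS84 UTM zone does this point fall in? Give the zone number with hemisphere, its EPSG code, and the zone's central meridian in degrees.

UTM zone = ⌊(λ + 180)/6⌋ + 1; 11.4488° ∈ [6°, 12°) → zone 32.
Hemisphere: N (φ ≥ 0).
Central meridian λ₀ = 6×32 − 183 = 9°.
EPSG code: 32632.

Zone 32N (EPSG:32632), central meridian 9°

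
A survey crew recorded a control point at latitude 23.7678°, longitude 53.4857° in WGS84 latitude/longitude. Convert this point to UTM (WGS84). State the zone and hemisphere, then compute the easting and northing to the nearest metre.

Longitude 53.4857° lies in the 6° band [48°, 54°), giving zone 39; latitude is north of the equator, so 39N.
Zone 39 central meridian λ₀ = 6×39 − 183 = 51°; Δλ = +2.4857°.
Transverse Mercator on WGS84 with k₀ = 0.9996 gives E = 753328.800 m, N = 2630734.818 m.

Zone 39N: E 753329 m, N 2630735 m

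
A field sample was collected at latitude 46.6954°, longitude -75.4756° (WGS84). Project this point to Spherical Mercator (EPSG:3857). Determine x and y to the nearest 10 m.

x -8401910 m, y 5892500 m

Web Mercator is spherical with R = a = 6378137 m.
x = R·λ = 6378137 × -1.317297725 = -8401905.359 m.
y = R·ln tan(π/4 + φ/2) = 6378137 × 0.923858574 = 5892496.553 m.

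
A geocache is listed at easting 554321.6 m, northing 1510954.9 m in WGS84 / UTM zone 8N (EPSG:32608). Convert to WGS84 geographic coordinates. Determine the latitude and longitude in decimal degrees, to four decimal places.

Zone 8N: λ₀ = -135°, k₀ = 0.9996, false easting 500000 m.
Meridian distance M = (N − FN)/k₀ = 1511559.5 m.
Inverse transverse Mercator on WGS84 gives φ = 13.66699979°, λ = -134.49769987°.

lat 13.6670°, lon -134.4977°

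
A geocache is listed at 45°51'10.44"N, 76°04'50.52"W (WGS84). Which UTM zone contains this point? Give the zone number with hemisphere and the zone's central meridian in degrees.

UTM zone = ⌊(λ + 180)/6⌋ + 1; -76.0807° ∈ [-78°, -72°) → zone 18.
Hemisphere: N (φ ≥ 0).
Central meridian λ₀ = 6×18 − 183 = -75°.

Zone 18N, central meridian -75°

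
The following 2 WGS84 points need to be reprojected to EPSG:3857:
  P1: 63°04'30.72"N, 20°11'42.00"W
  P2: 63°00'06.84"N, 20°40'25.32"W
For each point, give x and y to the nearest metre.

Web Mercator: x = R·λ, y = R·ln tan(π/4+φ/2), R = 6378137 m.
P1 (63.0752°, -20.1950°) → (-2248097.117, 9118713.911) m.
P2 (63.0019°, -20.6737°) → (-2301385.757, 9100716.806) m.

P1: x -2248097 m, y 9118714 m; P2: x -2301386 m, y 9100717 m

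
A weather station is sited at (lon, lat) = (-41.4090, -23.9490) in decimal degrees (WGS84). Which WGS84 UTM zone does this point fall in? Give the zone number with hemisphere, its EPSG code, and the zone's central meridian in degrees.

UTM zone = ⌊(λ + 180)/6⌋ + 1; -41.4090° ∈ [-42°, -36°) → zone 24.
Hemisphere: S (φ < 0).
Central meridian λ₀ = 6×24 − 183 = -39°.
EPSG code: 32724.

Zone 24S (EPSG:32724), central meridian -39°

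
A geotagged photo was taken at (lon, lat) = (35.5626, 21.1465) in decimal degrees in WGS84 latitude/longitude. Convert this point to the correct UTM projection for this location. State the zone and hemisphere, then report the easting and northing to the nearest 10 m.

Longitude 35.5626° lies in the 6° band [30°, 36°), giving zone 36; latitude is north of the equator, so 36N.
Zone 36 central meridian λ₀ = 6×36 − 183 = 33°; Δλ = +2.5626°.
Transverse Mercator on WGS84 with k₀ = 0.9996 gives E = 766133.319 m, N = 2340509.360 m.

Zone 36N: E 766130 m, N 2340510 m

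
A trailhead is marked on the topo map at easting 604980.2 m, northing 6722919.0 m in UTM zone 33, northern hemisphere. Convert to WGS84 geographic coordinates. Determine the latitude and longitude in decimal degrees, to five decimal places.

Zone 33N: λ₀ = 15°, k₀ = 0.9996, false easting 500000 m.
Meridian distance M = (N − FN)/k₀ = 6725609.2 m.
Inverse transverse Mercator on WGS84 gives φ = 60.62830017°, λ = 16.91880050°.

lat 60.62830°, lon 16.91880°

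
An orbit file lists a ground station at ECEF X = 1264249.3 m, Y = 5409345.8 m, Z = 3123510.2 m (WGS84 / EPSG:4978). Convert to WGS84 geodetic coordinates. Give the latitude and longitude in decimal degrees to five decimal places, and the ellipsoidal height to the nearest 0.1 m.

λ = atan2(Y, X) = 76.84520003°; p = √(X²+Y²) = 5555119.1 m.
Bowring's method on WGS84 (a = 6378137 m, b = 6356752.314 m) gives φ = 29.51270025°, h = 61.513 m.

lat 29.51270°, lon 76.84520°, h 61.5 m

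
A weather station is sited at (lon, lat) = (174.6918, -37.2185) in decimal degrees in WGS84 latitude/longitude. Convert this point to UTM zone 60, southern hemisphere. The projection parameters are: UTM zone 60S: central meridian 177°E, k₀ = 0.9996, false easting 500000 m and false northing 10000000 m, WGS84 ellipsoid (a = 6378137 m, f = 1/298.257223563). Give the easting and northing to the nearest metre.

E 295200 m, N 5878392 m

Zone 60 central meridian λ₀ = 6×60 − 183 = 177°; Δλ = -2.3082°.
Transverse Mercator on WGS84 with k₀ = 0.9996 gives E = 295199.597 m, N = 5878392.303 m.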